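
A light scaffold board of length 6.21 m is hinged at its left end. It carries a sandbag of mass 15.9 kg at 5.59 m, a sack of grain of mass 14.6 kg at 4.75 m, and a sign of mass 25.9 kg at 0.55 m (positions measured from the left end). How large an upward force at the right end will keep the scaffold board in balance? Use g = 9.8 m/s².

F ≈ 272 N

Sum moments about the left end (the unknown pivot reaction has zero arm there).
Sandbag: 15.9 × 9.8 = 155.8 N down at 5.59 m → arm 5.59 m, τ = 155.8 × 5.59 = 870.9 N·m clockwise.
Sack of grain: 14.6 × 9.8 = 143.1 N down at 4.75 m → arm 4.75 m, τ = 143.1 × 4.75 = 679.7 N·m clockwise.
Sign: 25.9 × 9.8 = 253.8 N down at 0.55 m → arm 0.55 m, τ = 253.8 × 0.55 = 139.6 N·m clockwise.
Net moment of the loads = 1690 N·m clockwise.
The upward force F acts at the right end, arm 6.21 m, giving F × 6.21 counterclockwise.
Balancing moments: F × 6.21 = 1690, giving F = 1690 / 6.21 = 272 N.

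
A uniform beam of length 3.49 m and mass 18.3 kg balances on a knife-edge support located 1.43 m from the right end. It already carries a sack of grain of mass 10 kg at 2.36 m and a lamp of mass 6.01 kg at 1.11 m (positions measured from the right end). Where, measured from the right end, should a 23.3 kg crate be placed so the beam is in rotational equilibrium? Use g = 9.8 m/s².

Sum moments about the knife-edge support (at 1.43 m from the right end) (the support reaction has zero arm there).
Beam weight: 18.3 × 9.8 = 179.3 N down at 1.745 m → arm 0.315 m, τ = 179.3 × 0.315 = 56.48 N·m counterclockwise.
Sack of grain: 10 × 9.8 = 98 N down at 2.36 m → arm 0.93 m, τ = 98 × 0.93 = 91.14 N·m counterclockwise.
Lamp: 6.01 × 9.8 = 58.9 N down at 1.11 m → arm 0.32 m, τ = 58.9 × 0.32 = 18.85 N·m clockwise.
Net moment of existing loads = 128.8 N·m counterclockwise.
The crate weighs 23.3 × 9.8 = 228.3 N and must supply an equal clockwise moment, so its lever arm about the knife-edge support is 128.8 / 228.3 = 0.564 m.
That puts it at 1.43 − 0.564 = 0.866 m from the right end.

x ≈ 0.866 m from the right end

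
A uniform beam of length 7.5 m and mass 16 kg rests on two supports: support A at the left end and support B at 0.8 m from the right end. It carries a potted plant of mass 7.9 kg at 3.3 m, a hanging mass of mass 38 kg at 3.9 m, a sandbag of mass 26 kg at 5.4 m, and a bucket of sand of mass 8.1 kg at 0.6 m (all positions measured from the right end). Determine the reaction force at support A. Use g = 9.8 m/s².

R_A ≈ 443 N

About support B:
Beam weight: 16 × 9.8 = 156.8 N down at 3.75 m → arm 2.95 m, τ = 156.8 × 2.95 = 462.6 N·m counterclockwise.
Potted plant: 7.9 × 9.8 = 77.42 N down at 3.3 m → arm 2.5 m, τ = 77.42 × 2.5 = 193.6 N·m counterclockwise.
Hanging mass: 38 × 9.8 = 372.4 N down at 3.9 m → arm 3.1 m, τ = 372.4 × 3.1 = 1154 N·m counterclockwise.
Sandbag: 26 × 9.8 = 254.8 N down at 5.4 m → arm 4.6 m, τ = 254.8 × 4.6 = 1172 N·m counterclockwise.
Bucket of sand: 8.1 × 9.8 = 79.38 N down at 0.6 m → arm 0.2 m, τ = 79.38 × 0.2 = 15.88 N·m clockwise.
Net load moment about support B = 2966 N·m counterclockwise.
Reaction R at support A is upward at 7.5 m, arm 6.7 m → moment R × 6.7 clockwise.
Balancing moments: R × 6.7 = 2966, giving R = 443 N.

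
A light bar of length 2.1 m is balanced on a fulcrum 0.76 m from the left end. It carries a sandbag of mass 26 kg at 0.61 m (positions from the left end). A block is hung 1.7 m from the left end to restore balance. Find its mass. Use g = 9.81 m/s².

Sum moments about the fulcrum (at 0.76 m from the left end) (the support reaction has zero arm there).
Sandbag: 26 × 9.81 = 255.1 N down at 0.61 m → arm 0.15 m, τ = 255.1 × 0.15 = 38.27 N·m counterclockwise.
Net moment of known loads = 38.27 N·m counterclockwise.
An unknown mass m at 1.7 m has arm 0.94 m; its moment is m·g·0.94 clockwise.
For rotational equilibrium, m × 9.81 × 0.94 = 38.27, so m = 38.27 / (9.81 × 0.94) = 4.15 kg.

m ≈ 4.15 kg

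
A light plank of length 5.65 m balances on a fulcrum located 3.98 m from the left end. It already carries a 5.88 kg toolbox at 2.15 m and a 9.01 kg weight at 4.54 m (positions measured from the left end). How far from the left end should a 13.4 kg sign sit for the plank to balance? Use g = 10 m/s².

x ≈ 4.41 m from the left end

Choose the fulcrum (at 3.98 m from the left end) as the axis so the support reaction has zero arm there.
Toolbox: 5.88 × 10 = 58.8 N down at 2.15 m → arm 1.83 m, τ = 58.8 × 1.83 = 107.6 N·m counterclockwise.
Weight: 9.01 × 10 = 90.1 N down at 4.54 m → arm 0.56 m, τ = 90.1 × 0.56 = 50.46 N·m clockwise.
Net moment of existing loads = 57.14 N·m counterclockwise.
The sign weighs 13.4 × 10 = 134 N and must supply an equal clockwise moment, so its lever arm about the fulcrum is 57.14 / 134 = 0.426 m.
That puts it at 3.98 + 0.426 = 4.41 m from the left end.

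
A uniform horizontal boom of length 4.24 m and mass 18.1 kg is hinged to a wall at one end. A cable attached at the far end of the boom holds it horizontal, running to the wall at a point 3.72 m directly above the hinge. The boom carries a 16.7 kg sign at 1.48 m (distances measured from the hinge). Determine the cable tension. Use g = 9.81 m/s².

Choose the hinge as the axis so the unknown hinge reaction has zero arm there.
Beam weight: 18.1 × 9.81 = 177.6 N down at 2.12 m → arm 2.12 m, τ = 177.6 × 2.12 = 376.5 N·m clockwise.
Sign: 16.7 × 9.81 = 163.8 N down at 1.48 m → arm 1.48 m, τ = 163.8 × 1.48 = 242.4 N·m clockwise.
Total clockwise load moment = 618.9 N·m.
The cable tension T acts at 4.24 m; only its component perpendicular to the boom, T sinθ, produces torque. sinθ = h/√(h²+d²) = 3.72/√(3.72²+4.24²) = 0.6595.
Balancing moments: T × 4.24 × 0.6595 = 618.9, giving T = 618.9 / 2.796 = 221 N.

T ≈ 221 N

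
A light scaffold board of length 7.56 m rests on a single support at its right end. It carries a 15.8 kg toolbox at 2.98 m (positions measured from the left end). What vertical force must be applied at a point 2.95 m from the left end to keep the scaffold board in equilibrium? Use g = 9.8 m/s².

Choose the right end as the axis so the unknown pivot reaction has zero arm there.
Toolbox: 15.8 × 9.8 = 154.8 N down at 2.98 m → arm 4.58 m, τ = 154.8 × 4.58 = 709 N·m counterclockwise.
Net moment of the loads = 709 N·m counterclockwise.
The upward force F acts at a point 2.95 m from the left end, arm 4.61 m, giving F × 4.61 clockwise.
Balancing moments: F × 4.61 = 709, giving F = 709 / 4.61 = 154 N.

F ≈ 154 N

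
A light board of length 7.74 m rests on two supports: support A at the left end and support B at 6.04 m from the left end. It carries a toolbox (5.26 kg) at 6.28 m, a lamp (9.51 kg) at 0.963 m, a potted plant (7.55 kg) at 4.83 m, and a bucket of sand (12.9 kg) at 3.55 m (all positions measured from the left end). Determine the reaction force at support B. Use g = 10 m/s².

R_B ≈ 206 N

Take moments about support A.
Toolbox: 5.26 × 10 = 52.6 N down at 6.28 m → arm 6.28 m, τ = 52.6 × 6.28 = 330.3 N·m clockwise.
Lamp: 9.51 × 10 = 95.1 N down at 0.963 m → arm 0.963 m, τ = 95.1 × 0.963 = 91.58 N·m clockwise.
Potted plant: 7.55 × 10 = 75.5 N down at 4.83 m → arm 4.83 m, τ = 75.5 × 4.83 = 364.7 N·m clockwise.
Bucket of sand: 12.9 × 10 = 129 N down at 3.55 m → arm 3.55 m, τ = 129 × 3.55 = 457.9 N·m clockwise.
Net load moment about support A = 1244 N·m clockwise.
Reaction R at support B is upward at 6.04 m, arm 6.04 m → moment R × 6.04 counterclockwise.
Setting net torque to zero: R × 6.04 = 1244 → R = 206 N.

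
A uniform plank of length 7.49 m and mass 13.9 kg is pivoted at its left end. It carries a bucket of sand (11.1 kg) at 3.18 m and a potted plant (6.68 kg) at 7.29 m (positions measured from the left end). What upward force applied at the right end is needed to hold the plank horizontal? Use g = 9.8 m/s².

F ≈ 178 N

Taking torques about the left end:
Beam weight: 13.9 × 9.8 = 136.2 N down at 3.745 m → arm 3.745 m, τ = 136.2 × 3.745 = 510.1 N·m clockwise.
Bucket of sand: 11.1 × 9.8 = 108.8 N down at 3.18 m → arm 3.18 m, τ = 108.8 × 3.18 = 346 N·m clockwise.
Potted plant: 6.68 × 9.8 = 65.46 N down at 7.29 m → arm 7.29 m, τ = 65.46 × 7.29 = 477.2 N·m clockwise.
Net moment of the loads = 1333 N·m clockwise.
The upward force F acts at the right end, arm 7.49 m, giving F × 7.49 counterclockwise.
Setting net torque to zero: F × 7.49 = 1333 → F = 1333 / 7.49 = 178 N.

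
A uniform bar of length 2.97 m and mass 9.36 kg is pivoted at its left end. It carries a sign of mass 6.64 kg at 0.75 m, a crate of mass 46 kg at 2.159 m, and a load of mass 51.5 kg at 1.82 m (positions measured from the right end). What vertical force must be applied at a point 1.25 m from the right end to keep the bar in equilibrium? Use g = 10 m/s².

About the left end:
Beam weight: 9.36 × 10 = 93.6 N down at 1.485 m → arm 1.485 m, τ = 93.6 × 1.485 = 139 N·m clockwise.
Sign: 6.64 × 10 = 66.4 N down at 0.75 m → arm 2.22 m, τ = 66.4 × 2.22 = 147.4 N·m clockwise.
Crate: 46 × 10 = 460 N down at 2.159 m → arm 0.811 m, τ = 460 × 0.811 = 373.1 N·m clockwise.
Load: 51.5 × 10 = 515 N down at 1.82 m → arm 1.15 m, τ = 515 × 1.15 = 592.2 N·m clockwise.
Net moment of the loads = 1252 N·m clockwise.
The upward force F acts at a point 1.25 m from the right end, arm 1.72 m, giving F × 1.72 counterclockwise.
Setting net torque to zero: F × 1.72 = 1252 → F = 1252 / 1.72 = 728 N.

F ≈ 728 N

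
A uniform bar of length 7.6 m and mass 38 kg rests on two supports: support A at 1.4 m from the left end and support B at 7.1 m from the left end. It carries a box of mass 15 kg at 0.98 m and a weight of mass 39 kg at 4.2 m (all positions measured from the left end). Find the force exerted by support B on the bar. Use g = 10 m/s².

Take moments about support A.
Beam weight: 38 × 10 = 380 N down at 3.8 m → arm 2.4 m, τ = 380 × 2.4 = 912 N·m clockwise.
Box: 15 × 10 = 150 N down at 0.98 m → arm 0.42 m, τ = 150 × 0.42 = 63 N·m counterclockwise.
Weight: 39 × 10 = 390 N down at 4.2 m → arm 2.8 m, τ = 390 × 2.8 = 1092 N·m clockwise.
Net load moment about support A = 1941 N·m clockwise.
Reaction R at support B is upward at 7.1 m, arm 5.7 m → moment R × 5.7 counterclockwise.
Balancing moments: R × 5.7 = 1941, giving R = 341 N.

R_B ≈ 341 N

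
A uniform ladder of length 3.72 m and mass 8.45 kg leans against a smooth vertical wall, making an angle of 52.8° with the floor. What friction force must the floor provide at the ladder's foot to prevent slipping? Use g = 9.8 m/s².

Taking torques about the foot of the ladder:
Ladder weight 8.45×9.8 = 82.81 N acts at 1.86 m along the ladder; its horizontal arm is 1.86·cos52.8° = 1.125 m → τ = 93.16 N·m clockwise.
Wall normal N acts horizontally at the top; its moment arm is the height L sinθ = 3.72·sin52.8° = 2.963 m, counterclockwise.
Στ = 0 ⇒ N × 2.963 = 93.16 ⇒ N = 31.4 N.
ΣFx = 0: friction at the foot balances the wall's push, so f = N_wall = 31.4 N.

f ≈ 31.4 N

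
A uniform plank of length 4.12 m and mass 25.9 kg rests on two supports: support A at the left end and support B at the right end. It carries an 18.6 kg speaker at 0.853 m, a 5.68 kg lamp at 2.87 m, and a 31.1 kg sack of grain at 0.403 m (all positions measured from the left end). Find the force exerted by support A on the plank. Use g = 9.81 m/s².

R_A ≈ 564 N

Take moments about support B.
Beam weight: 25.9 × 9.81 = 254.1 N down at 2.06 m → arm 2.06 m, τ = 254.1 × 2.06 = 523.4 N·m counterclockwise.
Speaker: 18.6 × 9.81 = 182.5 N down at 0.853 m → arm 3.267 m, τ = 182.5 × 3.267 = 596.2 N·m counterclockwise.
Lamp: 5.68 × 9.81 = 55.72 N down at 2.87 m → arm 1.25 m, τ = 55.72 × 1.25 = 69.65 N·m counterclockwise.
Sack of grain: 31.1 × 9.81 = 305.1 N down at 0.403 m → arm 3.717 m, τ = 305.1 × 3.717 = 1134 N·m counterclockwise.
Net load moment about support B = 2323 N·m counterclockwise.
Reaction R at support A is upward at 0 m, arm 4.12 m → moment R × 4.12 clockwise.
Balancing moments: R × 4.12 = 2323, giving R = 564 N.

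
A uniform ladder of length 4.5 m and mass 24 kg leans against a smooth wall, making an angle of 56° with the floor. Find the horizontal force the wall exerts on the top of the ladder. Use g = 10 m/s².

N_wall ≈ 80.9 N

Choose the foot of the ladder as the axis so the floor normal and friction both act there and drop out.
Ladder weight 24×10 = 240 N acts at 2.25 m along the ladder; its horizontal arm is 2.25·cos56° = 1.258 m → τ = 301.9 N·m clockwise.
Wall normal N acts horizontally at the top; its moment arm is the height L sinθ = 4.5·sin56° = 3.731 m, counterclockwise.
Setting net torque to zero: N × 3.731 = 301.9 → N = 80.9 N.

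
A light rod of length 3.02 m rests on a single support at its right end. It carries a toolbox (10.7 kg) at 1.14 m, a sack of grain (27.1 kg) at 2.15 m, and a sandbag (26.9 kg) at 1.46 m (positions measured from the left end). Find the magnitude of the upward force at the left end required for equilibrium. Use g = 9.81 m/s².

F ≈ 278 N

Taking torques about the right end:
Toolbox: 10.7 × 9.81 = 105 N down at 1.14 m → arm 1.88 m, τ = 105 × 1.88 = 197.4 N·m counterclockwise.
Sack of grain: 27.1 × 9.81 = 265.9 N down at 2.15 m → arm 0.87 m, τ = 265.9 × 0.87 = 231.3 N·m counterclockwise.
Sandbag: 26.9 × 9.81 = 263.9 N down at 1.46 m → arm 1.56 m, τ = 263.9 × 1.56 = 411.7 N·m counterclockwise.
Net moment of the loads = 840.4 N·m counterclockwise.
The upward force F acts at the left end, arm 3.02 m, giving F × 3.02 clockwise.
Στ = 0 ⇒ F × 3.02 = 840.4 ⇒ F = 840.4 / 3.02 = 278 N.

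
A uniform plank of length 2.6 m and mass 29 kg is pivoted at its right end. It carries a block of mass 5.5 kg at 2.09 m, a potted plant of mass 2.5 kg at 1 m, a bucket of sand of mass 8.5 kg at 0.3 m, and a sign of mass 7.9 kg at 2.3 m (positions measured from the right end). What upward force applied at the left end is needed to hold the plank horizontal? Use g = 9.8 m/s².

About the right end:
Beam weight: 29 × 9.8 = 284.2 N down at 1.3 m → arm 1.3 m, τ = 284.2 × 1.3 = 369.5 N·m counterclockwise.
Block: 5.5 × 9.8 = 53.9 N down at 2.09 m → arm 2.09 m, τ = 53.9 × 2.09 = 112.7 N·m counterclockwise.
Potted plant: 2.5 × 9.8 = 24.5 N down at 1 m → arm 1 m, τ = 24.5 × 1 = 24.5 N·m counterclockwise.
Bucket of sand: 8.5 × 9.8 = 83.3 N down at 0.3 m → arm 0.3 m, τ = 83.3 × 0.3 = 24.99 N·m counterclockwise.
Sign: 7.9 × 9.8 = 77.42 N down at 2.3 m → arm 2.3 m, τ = 77.42 × 2.3 = 178.1 N·m counterclockwise.
Net moment of the loads = 709.8 N·m counterclockwise.
The upward force F acts at the left end, arm 2.6 m, giving F × 2.6 clockwise.
Στ = 0 ⇒ F × 2.6 = 709.8 ⇒ F = 709.8 / 2.6 = 273 N.

F ≈ 273 N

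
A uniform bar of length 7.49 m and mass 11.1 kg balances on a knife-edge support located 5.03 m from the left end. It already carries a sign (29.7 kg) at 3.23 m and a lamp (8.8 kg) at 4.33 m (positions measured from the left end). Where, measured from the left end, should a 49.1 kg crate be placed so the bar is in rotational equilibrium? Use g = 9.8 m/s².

About the knife-edge support (at 5.03 m from the left end):
Beam weight: 11.1 × 9.8 = 108.8 N down at 3.745 m → arm 1.285 m, τ = 108.8 × 1.285 = 139.8 N·m counterclockwise.
Sign: 29.7 × 9.8 = 291.1 N down at 3.23 m → arm 1.8 m, τ = 291.1 × 1.8 = 524 N·m counterclockwise.
Lamp: 8.8 × 9.8 = 86.24 N down at 4.33 m → arm 0.7 m, τ = 86.24 × 0.7 = 60.37 N·m counterclockwise.
Net moment of existing loads = 724.2 N·m counterclockwise.
The crate weighs 49.1 × 9.8 = 481.2 N and must supply an equal clockwise moment, so its lever arm about the knife-edge support is 724.2 / 481.2 = 1.5 m.
That puts it at 5.03 + 1.5 = 6.53 m from the left end.

x ≈ 6.53 m from the left end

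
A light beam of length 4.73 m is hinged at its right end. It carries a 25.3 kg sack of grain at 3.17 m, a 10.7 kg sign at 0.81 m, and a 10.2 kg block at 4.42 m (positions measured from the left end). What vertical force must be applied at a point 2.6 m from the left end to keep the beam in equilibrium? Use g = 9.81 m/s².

Take moments about the right end.
Sack of grain: 25.3 × 9.81 = 248.2 N down at 3.17 m → arm 1.56 m, τ = 248.2 × 1.56 = 387.2 N·m counterclockwise.
Sign: 10.7 × 9.81 = 105 N down at 0.81 m → arm 3.92 m, τ = 105 × 3.92 = 411.6 N·m counterclockwise.
Block: 10.2 × 9.81 = 100.1 N down at 4.42 m → arm 0.31 m, τ = 100.1 × 0.31 = 31.03 N·m counterclockwise.
Net moment of the loads = 829.8 N·m counterclockwise.
The upward force F acts at a point 2.6 m from the left end, arm 2.13 m, giving F × 2.13 clockwise.
Στ = 0 ⇒ F × 2.13 = 829.8 ⇒ F = 829.8 / 2.13 = 390 N.

F ≈ 390 N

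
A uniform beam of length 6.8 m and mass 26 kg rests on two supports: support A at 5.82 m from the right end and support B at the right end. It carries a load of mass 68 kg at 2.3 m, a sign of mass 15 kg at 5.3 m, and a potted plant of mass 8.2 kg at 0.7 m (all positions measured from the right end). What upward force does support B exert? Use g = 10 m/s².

Take moments about support A.
Beam weight: 26 × 10 = 260 N down at 3.4 m → arm 2.42 m, τ = 260 × 2.42 = 629.2 N·m clockwise.
Load: 68 × 10 = 680 N down at 2.3 m → arm 3.52 m, τ = 680 × 3.52 = 2394 N·m clockwise.
Sign: 15 × 10 = 150 N down at 5.3 m → arm 0.52 m, τ = 150 × 0.52 = 78 N·m clockwise.
Potted plant: 8.2 × 10 = 82 N down at 0.7 m → arm 5.12 m, τ = 82 × 5.12 = 419.8 N·m clockwise.
Net load moment about support A = 3521 N·m clockwise.
Reaction R at support B is upward at 0 m, arm 5.82 m → moment R × 5.82 counterclockwise.
Setting net torque to zero: R × 5.82 = 3521 → R = 605 N.

R_B ≈ 605 N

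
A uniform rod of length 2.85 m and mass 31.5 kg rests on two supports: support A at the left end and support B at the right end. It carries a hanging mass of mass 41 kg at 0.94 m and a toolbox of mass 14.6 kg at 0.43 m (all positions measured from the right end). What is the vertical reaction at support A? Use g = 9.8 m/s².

Sum moments about support B (its reaction then has zero moment arm).
Beam weight: 31.5 × 9.8 = 308.7 N down at 1.425 m → arm 1.425 m, τ = 308.7 × 1.425 = 439.9 N·m counterclockwise.
Hanging mass: 41 × 9.8 = 401.8 N down at 0.94 m → arm 0.94 m, τ = 401.8 × 0.94 = 377.7 N·m counterclockwise.
Toolbox: 14.6 × 9.8 = 143.1 N down at 0.43 m → arm 0.43 m, τ = 143.1 × 0.43 = 61.53 N·m counterclockwise.
Net load moment about support B = 879.1 N·m counterclockwise.
Reaction R at support A is upward at 2.85 m, arm 2.85 m → moment R × 2.85 clockwise.
Setting net torque to zero: R × 2.85 = 879.1 → R = 308 N.

R_A ≈ 308 N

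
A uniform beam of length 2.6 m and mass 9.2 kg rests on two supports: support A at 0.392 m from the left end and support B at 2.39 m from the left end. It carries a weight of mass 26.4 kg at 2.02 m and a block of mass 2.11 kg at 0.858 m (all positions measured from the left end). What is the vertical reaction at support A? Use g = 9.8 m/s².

About support B:
Beam weight: 9.2 × 9.8 = 90.16 N down at 1.3 m → arm 1.09 m, τ = 90.16 × 1.09 = 98.27 N·m counterclockwise.
Weight: 26.4 × 9.8 = 258.7 N down at 2.02 m → arm 0.37 m, τ = 258.7 × 0.37 = 95.72 N·m counterclockwise.
Block: 2.11 × 9.8 = 20.68 N down at 0.858 m → arm 1.532 m, τ = 20.68 × 1.532 = 31.68 N·m counterclockwise.
Net load moment about support B = 225.7 N·m counterclockwise.
Reaction R at support A is upward at 0.392 m, arm 1.998 m → moment R × 1.998 clockwise.
Στ = 0 ⇒ R × 1.998 = 225.7 ⇒ R = 113 N.

R_A ≈ 113 N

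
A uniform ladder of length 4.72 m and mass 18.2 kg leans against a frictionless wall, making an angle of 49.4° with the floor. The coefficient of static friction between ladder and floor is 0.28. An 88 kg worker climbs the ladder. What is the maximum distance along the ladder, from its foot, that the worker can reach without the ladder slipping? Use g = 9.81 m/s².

Take moments about the foot of the ladder.
Ladder weight 18.2×9.81 = 178.5 N acts at 2.36 m along the ladder; its horizontal arm is 2.36·cos49.4° = 1.536 m → τ = 274.2 N·m clockwise.
Worker weight 88×9.81 = 863.3 N at distance d → arm d·cos49.4° → τ = 863.3·d·0.6508 clockwise.
Wall normal N at the top has arm L sinθ = 3.584 m counterclockwise, so Στ = 0 gives N·3.584 = 274.2 + 561.8·d.
ΣFy = 0 ⇒ N_floor = 1042 N, so the maximum friction is μ_s·N_floor = 0.28×1042 = 291.8 N. ΣFx = 0 ⇒ N_wall = f, so at the slipping point N = 291.8 N.
Substituting: 291.8×3.584 = 274.2 + 561.8·d ⇒ d = (1046 − 274.2) / 561.8 = 1.37 m.

d ≈ 1.37 m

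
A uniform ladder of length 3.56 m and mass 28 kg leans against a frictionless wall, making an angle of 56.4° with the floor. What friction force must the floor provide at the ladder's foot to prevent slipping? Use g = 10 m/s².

Taking torques about the foot of the ladder:
Ladder weight 28×10 = 280 N acts at 1.78 m along the ladder; its horizontal arm is 1.78·cos56.4° = 0.985 m → τ = 275.8 N·m clockwise.
Wall normal N acts horizontally at the top; its moment arm is the height L sinθ = 3.56·sin56.4° = 2.965 m, counterclockwise.
Balancing moments: N × 2.965 = 275.8, giving N = 93 N.
ΣFx = 0: friction at the foot balances the wall's push, so f = N_wall = 93 N.

f ≈ 93 N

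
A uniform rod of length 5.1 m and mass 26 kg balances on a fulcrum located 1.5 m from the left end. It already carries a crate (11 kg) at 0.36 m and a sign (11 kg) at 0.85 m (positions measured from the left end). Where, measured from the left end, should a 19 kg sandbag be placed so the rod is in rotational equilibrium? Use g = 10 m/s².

x ≈ 1.1 m from the left end

Sum moments about the fulcrum (at 1.5 m from the left end) (the support reaction has zero arm there).
Beam weight: 26 × 10 = 260 N down at 2.55 m → arm 1.05 m, τ = 260 × 1.05 = 273 N·m clockwise.
Crate: 11 × 10 = 110 N down at 0.36 m → arm 1.14 m, τ = 110 × 1.14 = 125.4 N·m counterclockwise.
Sign: 11 × 10 = 110 N down at 0.85 m → arm 0.65 m, τ = 110 × 0.65 = 71.5 N·m counterclockwise.
Net moment of existing loads = 76.1 N·m clockwise.
The sandbag weighs 19 × 10 = 190 N and must supply an equal counterclockwise moment, so its lever arm about the fulcrum is 76.1 / 190 = 0.401 m.
That puts it at 1.5 − 0.401 = 1.1 m from the left end.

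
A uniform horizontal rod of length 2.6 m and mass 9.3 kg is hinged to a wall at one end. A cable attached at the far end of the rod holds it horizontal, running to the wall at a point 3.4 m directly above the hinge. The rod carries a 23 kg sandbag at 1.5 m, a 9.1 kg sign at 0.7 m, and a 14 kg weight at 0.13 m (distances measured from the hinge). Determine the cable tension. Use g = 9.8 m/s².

About the hinge:
Beam weight: 9.3 × 9.8 = 91.14 N down at 1.3 m → arm 1.3 m, τ = 91.14 × 1.3 = 118.5 N·m clockwise.
Sandbag: 23 × 9.8 = 225.4 N down at 1.5 m → arm 1.5 m, τ = 225.4 × 1.5 = 338.1 N·m clockwise.
Sign: 9.1 × 9.8 = 89.18 N down at 0.7 m → arm 0.7 m, τ = 89.18 × 0.7 = 62.43 N·m clockwise.
Weight: 14 × 9.8 = 137.2 N down at 0.13 m → arm 0.13 m, τ = 137.2 × 0.13 = 17.84 N·m clockwise.
Total clockwise load moment = 536.9 N·m.
The cable tension T acts at 2.6 m; only its component perpendicular to the rod, T sinθ, produces torque. sinθ = h/√(h²+d²) = 3.4/√(3.4²+2.6²) = 0.7944.
Setting net torque to zero: T × 2.6 × 0.7944 = 536.9 → T = 536.9 / 2.065 = 260 N.

T ≈ 260 N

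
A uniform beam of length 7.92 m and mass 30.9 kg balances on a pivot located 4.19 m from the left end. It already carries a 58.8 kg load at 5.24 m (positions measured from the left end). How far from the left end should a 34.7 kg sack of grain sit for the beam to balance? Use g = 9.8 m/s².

Sum moments about the pivot (at 4.19 m from the left end) (the support reaction has zero arm there).
Beam weight: 30.9 × 9.8 = 302.8 N down at 3.96 m → arm 0.23 m, τ = 302.8 × 0.23 = 69.64 N·m counterclockwise.
Load: 58.8 × 9.8 = 576.2 N down at 5.24 m → arm 1.05 m, τ = 576.2 × 1.05 = 605 N·m clockwise.
Net moment of existing loads = 535.4 N·m clockwise.
The sack of grain weighs 34.7 × 9.8 = 340.1 N and must supply an equal counterclockwise moment, so its lever arm about the pivot is 535.4 / 340.1 = 1.57 m.
That puts it at 4.19 − 1.57 = 2.62 m from the left end.

x ≈ 2.62 m from the left end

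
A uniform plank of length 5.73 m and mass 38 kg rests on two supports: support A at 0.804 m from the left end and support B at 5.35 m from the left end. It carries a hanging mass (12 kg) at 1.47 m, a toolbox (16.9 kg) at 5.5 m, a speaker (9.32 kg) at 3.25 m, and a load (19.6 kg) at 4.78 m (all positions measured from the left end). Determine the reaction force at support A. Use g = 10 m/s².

Choose support B as the axis so its reaction then has zero moment arm.
Beam weight: 38 × 10 = 380 N down at 2.865 m → arm 2.485 m, τ = 380 × 2.485 = 944.3 N·m counterclockwise.
Hanging mass: 12 × 10 = 120 N down at 1.47 m → arm 3.88 m, τ = 120 × 3.88 = 465.6 N·m counterclockwise.
Toolbox: 16.9 × 10 = 169 N down at 5.5 m → arm 0.15 m, τ = 169 × 0.15 = 25.35 N·m clockwise.
Speaker: 9.32 × 10 = 93.2 N down at 3.25 m → arm 2.1 m, τ = 93.2 × 2.1 = 195.7 N·m counterclockwise.
Load: 19.6 × 10 = 196 N down at 4.78 m → arm 0.57 m, τ = 196 × 0.57 = 111.7 N·m counterclockwise.
Net load moment about support B = 1692 N·m counterclockwise.
Reaction R at support A is upward at 0.804 m, arm 4.546 m → moment R × 4.546 clockwise.
Setting net torque to zero: R × 4.546 = 1692 → R = 372 N.

R_A ≈ 372 N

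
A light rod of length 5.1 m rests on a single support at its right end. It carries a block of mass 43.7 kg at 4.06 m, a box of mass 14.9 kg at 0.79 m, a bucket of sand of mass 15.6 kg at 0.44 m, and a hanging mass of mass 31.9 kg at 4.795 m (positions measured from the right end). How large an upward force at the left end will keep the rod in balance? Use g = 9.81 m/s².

F ≈ 671 N

Taking torques about the right end:
Block: 43.7 × 9.81 = 428.7 N down at 4.06 m → arm 4.06 m, τ = 428.7 × 4.06 = 1741 N·m counterclockwise.
Box: 14.9 × 9.81 = 146.2 N down at 0.79 m → arm 0.79 m, τ = 146.2 × 0.79 = 115.5 N·m counterclockwise.
Bucket of sand: 15.6 × 9.81 = 153 N down at 0.44 m → arm 0.44 m, τ = 153 × 0.44 = 67.32 N·m counterclockwise.
Hanging mass: 31.9 × 9.81 = 312.9 N down at 4.795 m → arm 4.795 m, τ = 312.9 × 4.795 = 1500 N·m counterclockwise.
Net moment of the loads = 3424 N·m counterclockwise.
The upward force F acts at the left end, arm 5.1 m, giving F × 5.1 clockwise.
For rotational equilibrium, F × 5.1 = 3424, so F = 3424 / 5.1 = 671 N.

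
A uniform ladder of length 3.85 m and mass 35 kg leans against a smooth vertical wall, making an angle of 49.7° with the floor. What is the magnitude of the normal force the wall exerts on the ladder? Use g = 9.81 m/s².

About the foot of the ladder:
Ladder weight 35×9.81 = 343.4 N acts at 1.925 m along the ladder; its horizontal arm is 1.925·cos49.7° = 1.245 m → τ = 427.5 N·m clockwise.
Wall normal N acts horizontally at the top; its moment arm is the height L sinθ = 3.85·sin49.7° = 2.936 m, counterclockwise.
Balancing moments: N × 2.936 = 427.5, giving N = 146 N.

N_wall ≈ 146 N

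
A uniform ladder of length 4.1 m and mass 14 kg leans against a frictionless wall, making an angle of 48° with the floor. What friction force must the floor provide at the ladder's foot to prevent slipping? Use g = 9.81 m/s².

Taking torques about the foot of the ladder:
Ladder weight 14×9.81 = 137.3 N acts at 2.05 m along the ladder; its horizontal arm is 2.05·cos48° = 1.372 m → τ = 188.4 N·m clockwise.
Wall normal N acts horizontally at the top; its moment arm is the height L sinθ = 4.1·sin48° = 3.047 m, counterclockwise.
For rotational equilibrium, N × 3.047 = 188.4, so N = 61.8 N.
ΣFx = 0: friction at the foot balances the wall's push, so f = N_wall = 61.8 N.

f ≈ 61.8 N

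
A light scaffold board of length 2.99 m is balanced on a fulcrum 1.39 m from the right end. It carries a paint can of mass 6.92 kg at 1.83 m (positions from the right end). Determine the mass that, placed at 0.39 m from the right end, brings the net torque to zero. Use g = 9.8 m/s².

Sum moments about the fulcrum (at 1.39 m from the right end) (the support reaction has zero arm there).
Paint can: 6.92 × 9.8 = 67.82 N down at 1.83 m → arm 0.44 m, τ = 67.82 × 0.44 = 29.84 N·m counterclockwise.
Net moment of known loads = 29.84 N·m counterclockwise.
An unknown mass m at 0.39 m has arm 1 m; its moment is m·g·1 clockwise.
Setting net torque to zero: m × 9.8 × 1 = 29.84 → m = 29.84 / (9.8 × 1) = 3.04 kg.

m ≈ 3.04 kg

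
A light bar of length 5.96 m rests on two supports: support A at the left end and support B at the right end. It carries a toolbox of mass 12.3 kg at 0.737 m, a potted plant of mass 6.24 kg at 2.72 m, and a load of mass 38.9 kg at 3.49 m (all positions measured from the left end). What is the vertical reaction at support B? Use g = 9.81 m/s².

R_B ≈ 266 N

Take moments about support A.
Toolbox: 12.3 × 9.81 = 120.7 N down at 0.737 m → arm 0.737 m, τ = 120.7 × 0.737 = 88.96 N·m clockwise.
Potted plant: 6.24 × 9.81 = 61.21 N down at 2.72 m → arm 2.72 m, τ = 61.21 × 2.72 = 166.5 N·m clockwise.
Load: 38.9 × 9.81 = 381.6 N down at 3.49 m → arm 3.49 m, τ = 381.6 × 3.49 = 1332 N·m clockwise.
Net load moment about support A = 1587 N·m clockwise.
Reaction R at support B is upward at 5.96 m, arm 5.96 m → moment R × 5.96 counterclockwise.
Setting net torque to zero: R × 5.96 = 1587 → R = 266 N.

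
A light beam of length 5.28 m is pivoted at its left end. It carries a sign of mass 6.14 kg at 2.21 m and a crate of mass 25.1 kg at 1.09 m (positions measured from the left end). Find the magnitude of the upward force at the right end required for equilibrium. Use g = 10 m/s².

Choose the left end as the axis so the unknown pivot reaction has zero arm there.
Sign: 6.14 × 10 = 61.4 N down at 2.21 m → arm 2.21 m, τ = 61.4 × 2.21 = 135.7 N·m clockwise.
Crate: 25.1 × 10 = 251 N down at 1.09 m → arm 1.09 m, τ = 251 × 1.09 = 273.6 N·m clockwise.
Net moment of the loads = 409.3 N·m clockwise.
The upward force F acts at the right end, arm 5.28 m, giving F × 5.28 counterclockwise.
Balancing moments: F × 5.28 = 409.3, giving F = 409.3 / 5.28 = 77.5 N.

F ≈ 77.5 N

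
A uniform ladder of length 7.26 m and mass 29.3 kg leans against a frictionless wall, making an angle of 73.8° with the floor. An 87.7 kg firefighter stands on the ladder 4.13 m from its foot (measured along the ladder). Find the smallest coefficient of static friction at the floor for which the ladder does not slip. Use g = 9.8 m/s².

Take moments about the foot of the ladder.
Ladder weight 29.3×9.8 = 287.1 N acts at 3.63 m along the ladder; its horizontal arm is 3.63·cos73.8° = 1.013 m → τ = 290.8 N·m clockwise.
Firefighter: 87.7×9.8 = 859.5 N at 4.13 m → arm 1.152 m → τ = 990.1 N·m clockwise.
Wall normal N acts horizontally at the top; its moment arm is the height L sinθ = 7.26·sin73.8° = 6.972 m, counterclockwise.
Στ = 0 ⇒ N × 6.972 = 1281 ⇒ N = 183.7 N.
ΣFx = 0 ⇒ f = N_wall = 183.7 N. ΣFy = 0 ⇒ N_floor = 1147 N.
μ_min = f / N_floor = 183.7 / 1147 = 0.16.

μ_min ≈ 0.16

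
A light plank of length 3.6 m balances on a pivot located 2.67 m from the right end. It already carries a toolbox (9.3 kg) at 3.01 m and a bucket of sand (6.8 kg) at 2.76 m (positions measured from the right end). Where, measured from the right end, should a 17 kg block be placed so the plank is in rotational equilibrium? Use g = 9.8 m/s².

About the pivot (at 2.67 m from the right end):
Toolbox: 9.3 × 9.8 = 91.14 N down at 3.01 m → arm 0.34 m, τ = 91.14 × 0.34 = 30.99 N·m counterclockwise.
Bucket of sand: 6.8 × 9.8 = 66.64 N down at 2.76 m → arm 0.09 m, τ = 66.64 × 0.09 = 5.998 N·m counterclockwise.
Net moment of existing loads = 36.99 N·m counterclockwise.
The block weighs 17 × 9.8 = 166.6 N and must supply an equal clockwise moment, so its lever arm about the pivot is 36.99 / 166.6 = 0.222 m.
That puts it at 2.67 − 0.222 = 2.45 m from the right end.

x ≈ 2.45 m from the right end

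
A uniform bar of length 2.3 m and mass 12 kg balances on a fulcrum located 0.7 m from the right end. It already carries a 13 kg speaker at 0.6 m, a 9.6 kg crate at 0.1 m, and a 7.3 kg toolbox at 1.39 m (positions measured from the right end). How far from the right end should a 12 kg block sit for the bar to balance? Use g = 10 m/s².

Taking torques about the fulcrum (at 0.7 m from the right end):
Beam weight: 12 × 10 = 120 N down at 1.15 m → arm 0.45 m, τ = 120 × 0.45 = 54 N·m counterclockwise.
Speaker: 13 × 10 = 130 N down at 0.6 m → arm 0.1 m, τ = 130 × 0.1 = 13 N·m clockwise.
Crate: 9.6 × 10 = 96 N down at 0.1 m → arm 0.6 m, τ = 96 × 0.6 = 57.6 N·m clockwise.
Toolbox: 7.3 × 10 = 73 N down at 1.39 m → arm 0.69 m, τ = 73 × 0.69 = 50.37 N·m counterclockwise.
Net moment of existing loads = 33.77 N·m counterclockwise.
The block weighs 12 × 10 = 120 N and must supply an equal clockwise moment, so its lever arm about the fulcrum is 33.77 / 120 = 0.281 m.
That puts it at 0.7 − 0.281 = 0.419 m from the right end.

x ≈ 0.419 m from the right end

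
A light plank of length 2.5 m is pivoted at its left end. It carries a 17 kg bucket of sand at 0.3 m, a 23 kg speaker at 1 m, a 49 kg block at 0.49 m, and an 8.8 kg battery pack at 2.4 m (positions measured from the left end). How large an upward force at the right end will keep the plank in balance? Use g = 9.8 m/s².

Choose the left end as the axis so the unknown pivot reaction has zero arm there.
Bucket of sand: 17 × 9.8 = 166.6 N down at 0.3 m → arm 0.3 m, τ = 166.6 × 0.3 = 49.98 N·m clockwise.
Speaker: 23 × 9.8 = 225.4 N down at 1 m → arm 1 m, τ = 225.4 × 1 = 225.4 N·m clockwise.
Block: 49 × 9.8 = 480.2 N down at 0.49 m → arm 0.49 m, τ = 480.2 × 0.49 = 235.3 N·m clockwise.
Battery pack: 8.8 × 9.8 = 86.24 N down at 2.4 m → arm 2.4 m, τ = 86.24 × 2.4 = 207 N·m clockwise.
Net moment of the loads = 717.7 N·m clockwise.
The upward force F acts at the right end, arm 2.5 m, giving F × 2.5 counterclockwise.
For rotational equilibrium, F × 2.5 = 717.7, so F = 717.7 / 2.5 = 287 N.

F ≈ 287 N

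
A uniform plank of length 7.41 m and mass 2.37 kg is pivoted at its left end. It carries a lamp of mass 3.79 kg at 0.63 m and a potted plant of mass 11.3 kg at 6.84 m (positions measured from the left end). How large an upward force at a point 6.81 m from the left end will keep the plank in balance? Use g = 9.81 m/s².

Take moments about the left end.
Beam weight: 2.37 × 9.81 = 23.25 N down at 3.705 m → arm 3.705 m, τ = 23.25 × 3.705 = 86.14 N·m clockwise.
Lamp: 3.79 × 9.81 = 37.18 N down at 0.63 m → arm 0.63 m, τ = 37.18 × 0.63 = 23.42 N·m clockwise.
Potted plant: 11.3 × 9.81 = 110.9 N down at 6.84 m → arm 6.84 m, τ = 110.9 × 6.84 = 758.6 N·m clockwise.
Net moment of the loads = 868.2 N·m clockwise.
The upward force F acts at a point 6.81 m from the left end, arm 6.81 m, giving F × 6.81 counterclockwise.
For rotational equilibrium, F × 6.81 = 868.2, so F = 868.2 / 6.81 = 127 N.

F ≈ 127 N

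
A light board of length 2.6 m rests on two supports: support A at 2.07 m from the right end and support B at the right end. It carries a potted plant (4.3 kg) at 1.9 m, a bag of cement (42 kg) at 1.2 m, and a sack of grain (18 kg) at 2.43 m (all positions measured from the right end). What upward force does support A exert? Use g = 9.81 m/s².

Choose support B as the axis so its reaction then has zero moment arm.
Potted plant: 4.3 × 9.81 = 42.18 N down at 1.9 m → arm 1.9 m, τ = 42.18 × 1.9 = 80.14 N·m counterclockwise.
Bag of cement: 42 × 9.81 = 412 N down at 1.2 m → arm 1.2 m, τ = 412 × 1.2 = 494.4 N·m counterclockwise.
Sack of grain: 18 × 9.81 = 176.6 N down at 2.43 m → arm 2.43 m, τ = 176.6 × 2.43 = 429.1 N·m counterclockwise.
Net load moment about support B = 1004 N·m counterclockwise.
Reaction R at support A is upward at 2.07 m, arm 2.07 m → moment R × 2.07 clockwise.
Στ = 0 ⇒ R × 2.07 = 1004 ⇒ R = 485 N.

R_A ≈ 485 N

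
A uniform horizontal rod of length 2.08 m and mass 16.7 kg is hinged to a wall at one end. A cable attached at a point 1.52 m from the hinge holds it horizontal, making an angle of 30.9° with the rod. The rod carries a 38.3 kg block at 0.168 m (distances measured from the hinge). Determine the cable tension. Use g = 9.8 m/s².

Take moments about the hinge.
Beam weight: 16.7 × 9.8 = 163.7 N down at 1.04 m → arm 1.04 m, τ = 163.7 × 1.04 = 170.2 N·m clockwise.
Block: 38.3 × 9.8 = 375.3 N down at 0.168 m → arm 0.168 m, τ = 375.3 × 0.168 = 63.05 N·m clockwise.
Total clockwise load moment = 233.2 N·m.
The cable tension T acts at 1.52 m; only its component perpendicular to the rod, T sinθ, produces torque. sin 30.9° = 0.5135.
For rotational equilibrium, T × 1.52 × 0.5135 = 233.2, so T = 233.2 / 0.7805 = 299 N.

T ≈ 299 N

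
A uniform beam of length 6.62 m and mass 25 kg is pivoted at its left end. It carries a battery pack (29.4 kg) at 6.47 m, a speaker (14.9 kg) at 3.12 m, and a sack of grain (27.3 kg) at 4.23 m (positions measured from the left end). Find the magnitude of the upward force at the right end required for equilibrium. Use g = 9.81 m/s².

F ≈ 645 N

Sum moments about the left end (the unknown pivot reaction has zero arm there).
Beam weight: 25 × 9.81 = 245.2 N down at 3.31 m → arm 3.31 m, τ = 245.2 × 3.31 = 811.6 N·m clockwise.
Battery pack: 29.4 × 9.81 = 288.4 N down at 6.47 m → arm 6.47 m, τ = 288.4 × 6.47 = 1866 N·m clockwise.
Speaker: 14.9 × 9.81 = 146.2 N down at 3.12 m → arm 3.12 m, τ = 146.2 × 3.12 = 456.1 N·m clockwise.
Sack of grain: 27.3 × 9.81 = 267.8 N down at 4.23 m → arm 4.23 m, τ = 267.8 × 4.23 = 1133 N·m clockwise.
Net moment of the loads = 4267 N·m clockwise.
The upward force F acts at the right end, arm 6.62 m, giving F × 6.62 counterclockwise.
Setting net torque to zero: F × 6.62 = 4267 → F = 4267 / 6.62 = 645 N.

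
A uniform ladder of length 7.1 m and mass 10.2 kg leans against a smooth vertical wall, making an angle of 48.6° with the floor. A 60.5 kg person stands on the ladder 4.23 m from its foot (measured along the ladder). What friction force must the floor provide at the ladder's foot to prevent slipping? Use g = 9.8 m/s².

f ≈ 355 N

Take moments about the foot of the ladder.
Ladder weight 10.2×9.8 = 99.96 N acts at 3.55 m along the ladder; its horizontal arm is 3.55·cos48.6° = 2.348 m → τ = 234.7 N·m clockwise.
Person: 60.5×9.8 = 592.9 N at 4.23 m → arm 2.797 m → τ = 1658 N·m clockwise.
Wall normal N acts horizontally at the top; its moment arm is the height L sinθ = 7.1·sin48.6° = 5.326 m, counterclockwise.
For rotational equilibrium, N × 5.326 = 1893, so N = 355 N.
ΣFx = 0: friction at the foot balances the wall's push, so f = N_wall = 355 N.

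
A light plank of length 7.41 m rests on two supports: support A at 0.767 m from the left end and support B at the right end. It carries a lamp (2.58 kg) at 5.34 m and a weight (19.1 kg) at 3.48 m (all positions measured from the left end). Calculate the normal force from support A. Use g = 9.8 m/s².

R_A ≈ 119 N

Take moments about support B.
Lamp: 2.58 × 9.8 = 25.28 N down at 5.34 m → arm 2.07 m, τ = 25.28 × 2.07 = 52.33 N·m counterclockwise.
Weight: 19.1 × 9.8 = 187.2 N down at 3.48 m → arm 3.93 m, τ = 187.2 × 3.93 = 735.7 N·m counterclockwise.
Net load moment about support B = 788 N·m counterclockwise.
Reaction R at support A is upward at 0.767 m, arm 6.643 m → moment R × 6.643 clockwise.
Balancing moments: R × 6.643 = 788, giving R = 119 N.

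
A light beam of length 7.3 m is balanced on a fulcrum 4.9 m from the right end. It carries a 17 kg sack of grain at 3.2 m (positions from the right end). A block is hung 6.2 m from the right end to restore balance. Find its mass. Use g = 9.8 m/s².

Choose the fulcrum (at 4.9 m from the right end) as the axis so the support reaction has zero arm there.
Sack of grain: 17 × 9.8 = 166.6 N down at 3.2 m → arm 1.7 m, τ = 166.6 × 1.7 = 283.2 N·m clockwise.
Net moment of known loads = 283.2 N·m clockwise.
An unknown mass m at 6.2 m has arm 1.3 m; its moment is m·g·1.3 counterclockwise.
Στ = 0 ⇒ m × 9.8 × 1.3 = 283.2 ⇒ m = 283.2 / (9.8 × 1.3) = 22.2 kg.

m ≈ 22.2 kg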